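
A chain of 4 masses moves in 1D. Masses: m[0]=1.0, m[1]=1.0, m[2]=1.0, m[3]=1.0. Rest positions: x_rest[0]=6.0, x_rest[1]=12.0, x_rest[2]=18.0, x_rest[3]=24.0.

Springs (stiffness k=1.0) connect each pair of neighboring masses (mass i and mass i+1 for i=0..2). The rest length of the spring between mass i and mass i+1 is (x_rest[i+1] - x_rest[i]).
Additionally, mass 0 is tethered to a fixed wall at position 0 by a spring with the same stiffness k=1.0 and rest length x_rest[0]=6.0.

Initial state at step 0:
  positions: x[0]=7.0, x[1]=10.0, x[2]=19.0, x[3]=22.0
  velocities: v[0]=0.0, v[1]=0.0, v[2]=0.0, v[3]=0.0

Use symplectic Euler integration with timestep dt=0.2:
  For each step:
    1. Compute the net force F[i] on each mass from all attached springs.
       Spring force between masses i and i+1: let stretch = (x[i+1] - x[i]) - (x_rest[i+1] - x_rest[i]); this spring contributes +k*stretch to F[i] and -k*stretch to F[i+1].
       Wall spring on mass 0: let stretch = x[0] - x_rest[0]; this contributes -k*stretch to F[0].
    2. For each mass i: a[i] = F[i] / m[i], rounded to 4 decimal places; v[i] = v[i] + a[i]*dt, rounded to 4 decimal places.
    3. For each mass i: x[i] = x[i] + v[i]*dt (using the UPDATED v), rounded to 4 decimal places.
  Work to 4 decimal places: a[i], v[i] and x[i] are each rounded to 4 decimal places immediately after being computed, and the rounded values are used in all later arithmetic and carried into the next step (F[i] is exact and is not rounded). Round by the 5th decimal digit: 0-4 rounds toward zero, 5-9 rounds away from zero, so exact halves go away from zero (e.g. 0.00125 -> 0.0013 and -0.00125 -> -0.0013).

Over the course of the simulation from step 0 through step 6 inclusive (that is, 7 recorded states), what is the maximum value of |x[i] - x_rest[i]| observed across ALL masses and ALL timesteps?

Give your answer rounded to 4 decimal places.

Answer: 2.0521

Derivation:
Step 0: x=[7.0000 10.0000 19.0000 22.0000] v=[0.0000 0.0000 0.0000 0.0000]
Step 1: x=[6.8400 10.2400 18.7600 22.1200] v=[-0.8000 1.2000 -1.2000 0.6000]
Step 2: x=[6.5424 10.6848 18.3136 22.3456] v=[-1.4880 2.2240 -2.2320 1.1280]
Step 3: x=[6.1488 11.2691 17.7233 22.6499] v=[-1.9680 2.9213 -2.9514 1.5216]
Step 4: x=[5.7141 11.9067 17.0719 22.9972] v=[-2.1737 3.1881 -3.2569 1.7363]
Step 5: x=[5.2985 12.5032 16.4509 23.3474] v=[-2.0780 2.9826 -3.1049 1.7512]
Step 6: x=[4.9591 12.9694 15.9479 23.6618] v=[-1.6968 2.3312 -2.5151 1.5719]
Max displacement = 2.0521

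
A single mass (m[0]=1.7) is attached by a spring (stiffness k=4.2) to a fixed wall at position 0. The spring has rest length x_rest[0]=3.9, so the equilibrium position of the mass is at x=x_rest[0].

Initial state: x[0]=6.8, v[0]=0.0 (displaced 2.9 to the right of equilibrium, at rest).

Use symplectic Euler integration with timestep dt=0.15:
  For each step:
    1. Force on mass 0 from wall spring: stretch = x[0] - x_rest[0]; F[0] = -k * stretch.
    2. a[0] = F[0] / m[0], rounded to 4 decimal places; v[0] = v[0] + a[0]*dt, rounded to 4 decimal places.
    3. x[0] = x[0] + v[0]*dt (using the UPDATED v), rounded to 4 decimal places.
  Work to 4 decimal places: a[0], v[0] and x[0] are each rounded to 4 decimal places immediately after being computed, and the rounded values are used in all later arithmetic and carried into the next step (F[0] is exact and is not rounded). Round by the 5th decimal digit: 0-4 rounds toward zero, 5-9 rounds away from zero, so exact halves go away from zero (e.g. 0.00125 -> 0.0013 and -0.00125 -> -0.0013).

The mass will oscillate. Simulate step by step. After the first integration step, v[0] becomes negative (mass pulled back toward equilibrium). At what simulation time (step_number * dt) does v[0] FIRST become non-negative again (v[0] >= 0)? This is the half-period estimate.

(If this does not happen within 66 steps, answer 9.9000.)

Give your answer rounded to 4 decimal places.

Step 0: x=[6.8000] v=[0.0000]
Step 1: x=[6.6388] v=[-1.0747]
Step 2: x=[6.3253] v=[-2.0897]
Step 3: x=[5.8770] v=[-2.9885]
Step 4: x=[5.3188] v=[-3.7212]
Step 5: x=[4.6818] v=[-4.2470]
Step 6: x=[4.0013] v=[-4.5367]
Step 7: x=[3.3152] v=[-4.5742]
Step 8: x=[2.6616] v=[-4.3575]
Step 9: x=[2.0768] v=[-3.8986]
Step 10: x=[1.5934] v=[-3.2229]
Step 11: x=[1.2382] v=[-2.3681]
Step 12: x=[1.0309] v=[-1.3817]
Step 13: x=[0.9831] v=[-0.3184]
Step 14: x=[1.0975] v=[0.7626]
First v>=0 after going negative at step 14, time=2.1000

Answer: 2.1000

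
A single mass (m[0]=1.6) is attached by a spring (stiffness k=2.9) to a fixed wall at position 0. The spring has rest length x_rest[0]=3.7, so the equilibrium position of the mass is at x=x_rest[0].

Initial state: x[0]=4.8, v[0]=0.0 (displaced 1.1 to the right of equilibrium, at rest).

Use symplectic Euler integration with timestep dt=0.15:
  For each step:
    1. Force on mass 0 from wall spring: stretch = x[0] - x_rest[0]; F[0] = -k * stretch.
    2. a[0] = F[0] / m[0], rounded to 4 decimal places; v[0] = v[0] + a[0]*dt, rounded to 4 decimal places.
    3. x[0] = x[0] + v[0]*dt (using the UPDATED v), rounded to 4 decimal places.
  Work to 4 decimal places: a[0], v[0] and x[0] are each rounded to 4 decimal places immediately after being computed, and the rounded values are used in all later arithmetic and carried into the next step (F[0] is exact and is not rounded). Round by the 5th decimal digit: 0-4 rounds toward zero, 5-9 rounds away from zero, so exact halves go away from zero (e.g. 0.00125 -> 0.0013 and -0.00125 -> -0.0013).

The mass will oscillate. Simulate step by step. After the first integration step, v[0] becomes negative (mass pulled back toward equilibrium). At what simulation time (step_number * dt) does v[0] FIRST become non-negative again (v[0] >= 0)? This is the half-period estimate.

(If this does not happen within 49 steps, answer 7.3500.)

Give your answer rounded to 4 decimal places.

Answer: 2.4000

Derivation:
Step 0: x=[4.8000] v=[0.0000]
Step 1: x=[4.7551] v=[-0.2991]
Step 2: x=[4.6672] v=[-0.5860]
Step 3: x=[4.5399] v=[-0.8490]
Step 4: x=[4.3783] v=[-1.0773]
Step 5: x=[4.1890] v=[-1.2617]
Step 6: x=[3.9798] v=[-1.3946]
Step 7: x=[3.7592] v=[-1.4707]
Step 8: x=[3.5362] v=[-1.4868]
Step 9: x=[3.3199] v=[-1.4423]
Step 10: x=[3.1191] v=[-1.3390]
Step 11: x=[2.9419] v=[-1.1811]
Step 12: x=[2.7957] v=[-0.9750]
Step 13: x=[2.6863] v=[-0.7292]
Step 14: x=[2.6183] v=[-0.4536]
Step 15: x=[2.5944] v=[-0.1595]
Step 16: x=[2.6156] v=[0.1411]
First v>=0 after going negative at step 16, time=2.4000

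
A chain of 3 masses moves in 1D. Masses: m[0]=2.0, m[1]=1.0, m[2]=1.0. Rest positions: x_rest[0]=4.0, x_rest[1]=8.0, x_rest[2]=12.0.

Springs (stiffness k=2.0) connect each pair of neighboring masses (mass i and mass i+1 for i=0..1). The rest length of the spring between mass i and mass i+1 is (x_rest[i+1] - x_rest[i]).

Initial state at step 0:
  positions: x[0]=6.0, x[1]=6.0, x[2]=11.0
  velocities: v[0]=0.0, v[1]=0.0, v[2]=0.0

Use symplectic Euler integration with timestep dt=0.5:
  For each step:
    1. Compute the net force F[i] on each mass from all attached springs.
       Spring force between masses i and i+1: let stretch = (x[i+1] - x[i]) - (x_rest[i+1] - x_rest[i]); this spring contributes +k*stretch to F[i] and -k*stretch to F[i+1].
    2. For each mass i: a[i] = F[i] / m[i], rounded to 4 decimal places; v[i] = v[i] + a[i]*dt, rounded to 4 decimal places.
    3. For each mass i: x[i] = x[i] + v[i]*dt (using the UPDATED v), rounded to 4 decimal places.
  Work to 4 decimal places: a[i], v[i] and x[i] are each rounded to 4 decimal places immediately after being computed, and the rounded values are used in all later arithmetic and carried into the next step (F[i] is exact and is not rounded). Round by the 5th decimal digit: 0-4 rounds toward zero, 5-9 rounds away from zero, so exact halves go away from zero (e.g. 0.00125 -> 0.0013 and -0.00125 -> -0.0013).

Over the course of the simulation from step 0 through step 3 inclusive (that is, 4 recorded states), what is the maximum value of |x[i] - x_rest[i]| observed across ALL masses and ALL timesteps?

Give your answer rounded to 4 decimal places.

Step 0: x=[6.0000 6.0000 11.0000] v=[0.0000 0.0000 0.0000]
Step 1: x=[5.0000 8.5000 10.5000] v=[-2.0000 5.0000 -1.0000]
Step 2: x=[3.8750 10.2500 11.0000] v=[-2.2500 3.5000 1.0000]
Step 3: x=[3.3438 9.1875 13.1250] v=[-1.0625 -2.1250 4.2500]
Max displacement = 2.2500

Answer: 2.2500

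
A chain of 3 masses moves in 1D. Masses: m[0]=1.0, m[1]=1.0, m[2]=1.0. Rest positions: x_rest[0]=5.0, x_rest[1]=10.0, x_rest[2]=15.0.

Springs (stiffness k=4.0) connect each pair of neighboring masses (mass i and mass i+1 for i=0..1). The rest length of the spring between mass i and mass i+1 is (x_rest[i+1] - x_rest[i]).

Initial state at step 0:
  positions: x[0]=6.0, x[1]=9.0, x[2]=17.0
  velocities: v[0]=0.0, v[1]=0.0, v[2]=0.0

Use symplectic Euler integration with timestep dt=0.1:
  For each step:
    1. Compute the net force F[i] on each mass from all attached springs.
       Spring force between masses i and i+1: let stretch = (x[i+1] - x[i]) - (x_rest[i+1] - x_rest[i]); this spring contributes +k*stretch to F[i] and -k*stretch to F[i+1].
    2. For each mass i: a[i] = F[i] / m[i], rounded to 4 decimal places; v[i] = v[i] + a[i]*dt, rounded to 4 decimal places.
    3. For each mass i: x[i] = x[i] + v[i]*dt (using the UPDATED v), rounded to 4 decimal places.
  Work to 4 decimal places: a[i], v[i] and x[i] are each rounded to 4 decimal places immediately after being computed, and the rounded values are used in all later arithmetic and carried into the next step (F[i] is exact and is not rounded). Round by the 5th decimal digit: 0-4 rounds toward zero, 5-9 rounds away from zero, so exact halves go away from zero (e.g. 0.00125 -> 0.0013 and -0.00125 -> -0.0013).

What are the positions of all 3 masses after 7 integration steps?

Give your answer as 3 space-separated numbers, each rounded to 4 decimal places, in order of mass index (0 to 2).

Answer: 4.9025 12.1264 14.9711

Derivation:
Step 0: x=[6.0000 9.0000 17.0000] v=[0.0000 0.0000 0.0000]
Step 1: x=[5.9200 9.2000 16.8800] v=[-0.8000 2.0000 -1.2000]
Step 2: x=[5.7712 9.5760 16.6528] v=[-1.4880 3.7600 -2.2720]
Step 3: x=[5.5746 10.0829 16.3425] v=[-1.9661 5.0688 -3.1027]
Step 4: x=[5.3583 10.6598 15.9819] v=[-2.1628 5.7693 -3.6065]
Step 5: x=[5.1541 11.2376 15.6084] v=[-2.0422 5.7775 -3.7353]
Step 6: x=[4.9932 11.7468 15.2600] v=[-1.6088 5.0924 -3.4836]
Step 7: x=[4.9025 12.1264 14.9711] v=[-0.9074 3.7962 -2.8889]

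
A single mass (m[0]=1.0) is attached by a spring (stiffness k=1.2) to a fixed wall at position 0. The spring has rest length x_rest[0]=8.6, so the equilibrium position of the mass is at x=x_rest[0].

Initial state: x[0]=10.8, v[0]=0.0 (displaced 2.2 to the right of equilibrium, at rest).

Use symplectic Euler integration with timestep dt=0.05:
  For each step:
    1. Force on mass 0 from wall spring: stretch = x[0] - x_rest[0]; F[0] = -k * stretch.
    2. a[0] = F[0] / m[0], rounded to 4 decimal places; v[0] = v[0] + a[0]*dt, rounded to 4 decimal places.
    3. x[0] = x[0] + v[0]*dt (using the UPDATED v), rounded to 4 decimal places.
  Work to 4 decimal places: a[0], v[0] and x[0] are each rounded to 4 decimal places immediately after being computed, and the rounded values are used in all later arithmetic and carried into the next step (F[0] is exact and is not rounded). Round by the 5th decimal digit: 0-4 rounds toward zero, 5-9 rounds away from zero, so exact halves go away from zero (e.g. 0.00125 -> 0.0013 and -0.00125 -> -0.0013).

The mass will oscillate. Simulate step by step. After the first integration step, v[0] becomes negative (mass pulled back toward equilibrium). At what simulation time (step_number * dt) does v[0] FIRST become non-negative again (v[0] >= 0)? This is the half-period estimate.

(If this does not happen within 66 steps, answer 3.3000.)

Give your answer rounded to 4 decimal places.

Answer: 2.9000

Derivation:
Step 0: x=[10.8000] v=[0.0000]
Step 1: x=[10.7934] v=[-0.1320]
Step 2: x=[10.7802] v=[-0.2636]
Step 3: x=[10.7605] v=[-0.3944]
Step 4: x=[10.7343] v=[-0.5240]
Step 5: x=[10.7017] v=[-0.6521]
Step 6: x=[10.6628] v=[-0.7782]
Step 7: x=[10.6177] v=[-0.9020]
Step 8: x=[10.5665] v=[-1.0231]
Step 9: x=[10.5094] v=[-1.1411]
Step 10: x=[10.4466] v=[-1.2557]
Step 11: x=[10.3783] v=[-1.3665]
Step 12: x=[10.3046] v=[-1.4732]
Step 13: x=[10.2258] v=[-1.5755]
Step 14: x=[10.1421] v=[-1.6731]
Step 15: x=[10.0538] v=[-1.7656]
Step 16: x=[9.9612] v=[-1.8528]
Step 17: x=[9.8645] v=[-1.9345]
Step 18: x=[9.7640] v=[-2.0104]
Step 19: x=[9.6600] v=[-2.0802]
Step 20: x=[9.5528] v=[-2.1438]
Step 21: x=[9.4428] v=[-2.2010]
Step 22: x=[9.3302] v=[-2.2516]
Step 23: x=[9.2154] v=[-2.2954]
Step 24: x=[9.0988] v=[-2.3323]
Step 25: x=[8.9807] v=[-2.3622]
Step 26: x=[8.8615] v=[-2.3850]
Step 27: x=[8.7415] v=[-2.4007]
Step 28: x=[8.6210] v=[-2.4092]
Step 29: x=[8.5005] v=[-2.4105]
Step 30: x=[8.3803] v=[-2.4045]
Step 31: x=[8.2607] v=[-2.3913]
Step 32: x=[8.1422] v=[-2.3709]
Step 33: x=[8.0250] v=[-2.3434]
Step 34: x=[7.9096] v=[-2.3089]
Step 35: x=[7.7962] v=[-2.2675]
Step 36: x=[7.6852] v=[-2.2193]
Step 37: x=[7.5770] v=[-2.1644]
Step 38: x=[7.4719] v=[-2.1030]
Step 39: x=[7.3701] v=[-2.0353]
Step 40: x=[7.2720] v=[-1.9615]
Step 41: x=[7.1779] v=[-1.8818]
Step 42: x=[7.0881] v=[-1.7965]
Step 43: x=[7.0028] v=[-1.7058]
Step 44: x=[6.9223] v=[-1.6100]
Step 45: x=[6.8468] v=[-1.5093]
Step 46: x=[6.7766] v=[-1.4041]
Step 47: x=[6.7119] v=[-1.2947]
Step 48: x=[6.6528] v=[-1.1814]
Step 49: x=[6.5996] v=[-1.0646]
Step 50: x=[6.5524] v=[-0.9446]
Step 51: x=[6.5113] v=[-0.8217]
Step 52: x=[6.4765] v=[-0.6964]
Step 53: x=[6.4481] v=[-0.5690]
Step 54: x=[6.4261] v=[-0.4399]
Step 55: x=[6.4106] v=[-0.3095]
Step 56: x=[6.4017] v=[-0.1781]
Step 57: x=[6.3994] v=[-0.0462]
Step 58: x=[6.4037] v=[0.0858]
First v>=0 after going negative at step 58, time=2.9000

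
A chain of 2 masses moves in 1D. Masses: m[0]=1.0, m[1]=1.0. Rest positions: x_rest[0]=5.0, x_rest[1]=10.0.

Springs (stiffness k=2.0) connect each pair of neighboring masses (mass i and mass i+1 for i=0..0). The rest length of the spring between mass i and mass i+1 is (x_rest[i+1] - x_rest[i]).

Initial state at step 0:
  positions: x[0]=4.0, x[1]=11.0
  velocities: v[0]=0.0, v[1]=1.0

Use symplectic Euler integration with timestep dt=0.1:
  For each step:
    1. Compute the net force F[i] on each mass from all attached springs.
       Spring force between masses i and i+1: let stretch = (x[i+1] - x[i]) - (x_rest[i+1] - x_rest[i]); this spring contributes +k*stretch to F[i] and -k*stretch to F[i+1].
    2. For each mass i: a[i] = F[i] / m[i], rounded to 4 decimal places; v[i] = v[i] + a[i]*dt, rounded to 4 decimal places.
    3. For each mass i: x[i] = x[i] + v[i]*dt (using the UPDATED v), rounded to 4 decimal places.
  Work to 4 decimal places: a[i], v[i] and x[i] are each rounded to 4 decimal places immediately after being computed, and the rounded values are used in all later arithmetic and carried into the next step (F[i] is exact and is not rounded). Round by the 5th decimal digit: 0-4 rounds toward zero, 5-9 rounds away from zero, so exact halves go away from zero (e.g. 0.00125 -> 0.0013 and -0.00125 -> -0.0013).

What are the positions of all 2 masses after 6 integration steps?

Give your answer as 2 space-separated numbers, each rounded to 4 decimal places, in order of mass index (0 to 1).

Answer: 4.7989 10.8011

Derivation:
Step 0: x=[4.0000 11.0000] v=[0.0000 1.0000]
Step 1: x=[4.0400 11.0600] v=[0.4000 0.6000]
Step 2: x=[4.1204 11.0796] v=[0.8040 0.1960]
Step 3: x=[4.2400 11.0600] v=[1.1958 -0.1958]
Step 4: x=[4.3960 11.0040] v=[1.5598 -0.5598]
Step 5: x=[4.5841 10.9159] v=[1.8814 -0.8814]
Step 6: x=[4.7989 10.8011] v=[2.1478 -1.1478]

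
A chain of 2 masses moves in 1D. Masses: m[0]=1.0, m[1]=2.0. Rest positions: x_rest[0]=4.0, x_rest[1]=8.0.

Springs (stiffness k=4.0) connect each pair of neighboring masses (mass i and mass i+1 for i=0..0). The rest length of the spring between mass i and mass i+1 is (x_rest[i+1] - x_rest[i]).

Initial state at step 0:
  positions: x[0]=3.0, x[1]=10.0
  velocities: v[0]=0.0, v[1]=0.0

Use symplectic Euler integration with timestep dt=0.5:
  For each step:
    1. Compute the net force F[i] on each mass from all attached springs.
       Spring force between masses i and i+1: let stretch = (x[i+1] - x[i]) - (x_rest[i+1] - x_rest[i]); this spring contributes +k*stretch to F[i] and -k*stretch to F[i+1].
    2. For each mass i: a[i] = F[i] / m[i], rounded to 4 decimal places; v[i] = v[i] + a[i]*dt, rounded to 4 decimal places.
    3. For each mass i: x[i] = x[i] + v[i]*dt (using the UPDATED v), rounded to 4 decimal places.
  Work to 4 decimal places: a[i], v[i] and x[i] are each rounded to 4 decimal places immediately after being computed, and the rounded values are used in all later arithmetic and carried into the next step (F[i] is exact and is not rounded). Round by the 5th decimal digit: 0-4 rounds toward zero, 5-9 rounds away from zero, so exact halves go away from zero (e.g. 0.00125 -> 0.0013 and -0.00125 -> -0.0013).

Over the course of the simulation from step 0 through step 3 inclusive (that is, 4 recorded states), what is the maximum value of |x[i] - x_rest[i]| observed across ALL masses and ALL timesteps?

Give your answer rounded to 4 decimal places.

Step 0: x=[3.0000 10.0000] v=[0.0000 0.0000]
Step 1: x=[6.0000 8.5000] v=[6.0000 -3.0000]
Step 2: x=[7.5000 7.7500] v=[3.0000 -1.5000]
Step 3: x=[5.2500 8.8750] v=[-4.5000 2.2500]
Max displacement = 3.5000

Answer: 3.5000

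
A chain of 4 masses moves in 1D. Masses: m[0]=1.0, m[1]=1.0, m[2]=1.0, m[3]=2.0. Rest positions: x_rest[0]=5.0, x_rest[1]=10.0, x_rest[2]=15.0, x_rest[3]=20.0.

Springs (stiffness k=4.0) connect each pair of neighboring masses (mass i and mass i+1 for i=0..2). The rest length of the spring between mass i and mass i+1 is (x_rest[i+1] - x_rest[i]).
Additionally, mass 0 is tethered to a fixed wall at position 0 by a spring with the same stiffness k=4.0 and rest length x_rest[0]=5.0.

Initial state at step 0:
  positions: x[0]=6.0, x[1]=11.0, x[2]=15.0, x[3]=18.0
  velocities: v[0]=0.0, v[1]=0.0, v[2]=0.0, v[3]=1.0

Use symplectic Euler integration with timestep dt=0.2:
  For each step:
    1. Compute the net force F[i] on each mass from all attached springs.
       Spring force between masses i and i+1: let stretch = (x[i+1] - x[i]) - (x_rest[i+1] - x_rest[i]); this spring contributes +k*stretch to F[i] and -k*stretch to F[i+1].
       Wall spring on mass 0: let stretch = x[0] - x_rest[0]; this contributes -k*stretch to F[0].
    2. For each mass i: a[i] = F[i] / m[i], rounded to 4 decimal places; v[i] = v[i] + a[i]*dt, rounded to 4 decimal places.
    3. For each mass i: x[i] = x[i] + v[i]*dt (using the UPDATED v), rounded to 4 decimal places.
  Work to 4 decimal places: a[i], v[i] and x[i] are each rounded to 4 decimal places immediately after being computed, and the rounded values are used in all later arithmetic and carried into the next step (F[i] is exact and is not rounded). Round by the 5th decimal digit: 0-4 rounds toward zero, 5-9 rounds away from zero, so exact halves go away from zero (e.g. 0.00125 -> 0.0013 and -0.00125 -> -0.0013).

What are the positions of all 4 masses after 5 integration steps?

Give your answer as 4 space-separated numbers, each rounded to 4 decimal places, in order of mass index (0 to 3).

Step 0: x=[6.0000 11.0000 15.0000 18.0000] v=[0.0000 0.0000 0.0000 1.0000]
Step 1: x=[5.8400 10.8400 14.8400 18.3600] v=[-0.8000 -0.8000 -0.8000 1.8000]
Step 2: x=[5.5456 10.5200 14.6032 18.8384] v=[-1.4720 -1.6000 -1.1840 2.3920]
Step 3: x=[5.1598 10.0574 14.3907 19.3780] v=[-1.9290 -2.3130 -1.0624 2.6979]
Step 4: x=[4.7320 9.5045 14.2829 19.9186] v=[-2.1388 -2.7644 -0.5392 2.7030]
Step 5: x=[4.3107 8.9526 14.3122 20.4083] v=[-2.1064 -2.7597 0.1466 2.4487]

Answer: 4.3107 8.9526 14.3122 20.4083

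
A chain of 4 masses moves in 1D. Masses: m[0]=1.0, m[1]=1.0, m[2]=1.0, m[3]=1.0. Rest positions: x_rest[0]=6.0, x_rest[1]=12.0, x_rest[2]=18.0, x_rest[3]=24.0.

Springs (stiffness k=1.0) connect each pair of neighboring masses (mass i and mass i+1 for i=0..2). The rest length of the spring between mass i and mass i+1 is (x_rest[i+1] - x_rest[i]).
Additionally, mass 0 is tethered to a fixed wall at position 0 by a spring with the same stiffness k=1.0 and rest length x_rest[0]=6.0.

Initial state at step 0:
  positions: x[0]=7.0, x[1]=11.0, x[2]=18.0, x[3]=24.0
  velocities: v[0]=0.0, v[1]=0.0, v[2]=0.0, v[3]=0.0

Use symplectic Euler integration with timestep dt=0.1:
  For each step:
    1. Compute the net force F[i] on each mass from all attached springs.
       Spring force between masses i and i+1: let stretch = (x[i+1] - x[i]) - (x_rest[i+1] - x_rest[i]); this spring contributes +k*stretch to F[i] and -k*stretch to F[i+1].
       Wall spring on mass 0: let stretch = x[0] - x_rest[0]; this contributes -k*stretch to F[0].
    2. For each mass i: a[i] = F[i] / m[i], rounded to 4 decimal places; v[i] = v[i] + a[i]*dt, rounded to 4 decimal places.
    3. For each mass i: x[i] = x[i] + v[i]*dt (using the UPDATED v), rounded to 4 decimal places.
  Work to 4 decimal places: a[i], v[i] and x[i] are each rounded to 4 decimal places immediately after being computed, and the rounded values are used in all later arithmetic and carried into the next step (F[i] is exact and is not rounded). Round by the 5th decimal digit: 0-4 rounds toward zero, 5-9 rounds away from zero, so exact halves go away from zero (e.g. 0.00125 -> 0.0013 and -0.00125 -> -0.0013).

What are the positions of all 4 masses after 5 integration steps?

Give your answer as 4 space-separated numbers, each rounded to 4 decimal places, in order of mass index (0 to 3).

Step 0: x=[7.0000 11.0000 18.0000 24.0000] v=[0.0000 0.0000 0.0000 0.0000]
Step 1: x=[6.9700 11.0300 17.9900 24.0000] v=[-0.3000 0.3000 -0.1000 0.0000]
Step 2: x=[6.9109 11.0890 17.9705 23.9999] v=[-0.5910 0.5900 -0.1950 -0.0010]
Step 3: x=[6.8245 11.1750 17.9425 23.9995] v=[-0.8643 0.8603 -0.2802 -0.0039]
Step 4: x=[6.7133 11.2852 17.9074 23.9985] v=[-1.1117 1.1020 -0.3513 -0.0096]
Step 5: x=[6.5807 11.4159 17.8670 23.9966] v=[-1.3258 1.3070 -0.4044 -0.0187]

Answer: 6.5807 11.4159 17.8670 23.9966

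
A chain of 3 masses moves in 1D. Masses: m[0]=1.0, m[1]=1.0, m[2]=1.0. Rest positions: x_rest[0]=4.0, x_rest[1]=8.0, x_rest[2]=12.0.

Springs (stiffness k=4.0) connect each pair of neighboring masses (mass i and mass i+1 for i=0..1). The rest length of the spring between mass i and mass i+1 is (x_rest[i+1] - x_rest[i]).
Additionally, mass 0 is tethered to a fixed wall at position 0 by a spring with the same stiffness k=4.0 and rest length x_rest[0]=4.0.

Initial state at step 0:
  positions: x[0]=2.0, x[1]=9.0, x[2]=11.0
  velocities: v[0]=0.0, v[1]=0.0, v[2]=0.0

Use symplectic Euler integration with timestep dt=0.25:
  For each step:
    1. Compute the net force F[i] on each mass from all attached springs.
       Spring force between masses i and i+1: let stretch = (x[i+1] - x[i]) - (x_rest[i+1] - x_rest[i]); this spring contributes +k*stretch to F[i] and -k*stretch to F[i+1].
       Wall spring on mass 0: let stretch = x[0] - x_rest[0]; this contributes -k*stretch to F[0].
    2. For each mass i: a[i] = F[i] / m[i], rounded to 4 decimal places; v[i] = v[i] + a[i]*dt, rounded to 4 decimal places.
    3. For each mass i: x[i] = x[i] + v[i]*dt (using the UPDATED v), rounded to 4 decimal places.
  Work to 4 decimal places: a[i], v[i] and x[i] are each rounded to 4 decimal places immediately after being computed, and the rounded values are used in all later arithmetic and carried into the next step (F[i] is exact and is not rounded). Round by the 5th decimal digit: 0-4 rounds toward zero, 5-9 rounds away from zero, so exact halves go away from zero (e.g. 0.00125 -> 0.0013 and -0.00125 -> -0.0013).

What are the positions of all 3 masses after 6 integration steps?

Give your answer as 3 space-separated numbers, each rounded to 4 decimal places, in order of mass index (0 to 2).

Step 0: x=[2.0000 9.0000 11.0000] v=[0.0000 0.0000 0.0000]
Step 1: x=[3.2500 7.7500 11.5000] v=[5.0000 -5.0000 2.0000]
Step 2: x=[4.8125 6.3125 12.0625] v=[6.2500 -5.7500 2.2500]
Step 3: x=[5.5469 5.9375 12.1875] v=[2.9375 -1.5000 0.5000]
Step 4: x=[4.9922 7.0274 11.7500] v=[-2.2188 4.3594 -1.7500]
Step 5: x=[3.6983 8.7891 11.1319] v=[-5.1758 7.0468 -2.4726]
Step 6: x=[2.7525 9.8638 10.9281] v=[-3.7833 4.2988 -0.8154]

Answer: 2.7525 9.8638 10.9281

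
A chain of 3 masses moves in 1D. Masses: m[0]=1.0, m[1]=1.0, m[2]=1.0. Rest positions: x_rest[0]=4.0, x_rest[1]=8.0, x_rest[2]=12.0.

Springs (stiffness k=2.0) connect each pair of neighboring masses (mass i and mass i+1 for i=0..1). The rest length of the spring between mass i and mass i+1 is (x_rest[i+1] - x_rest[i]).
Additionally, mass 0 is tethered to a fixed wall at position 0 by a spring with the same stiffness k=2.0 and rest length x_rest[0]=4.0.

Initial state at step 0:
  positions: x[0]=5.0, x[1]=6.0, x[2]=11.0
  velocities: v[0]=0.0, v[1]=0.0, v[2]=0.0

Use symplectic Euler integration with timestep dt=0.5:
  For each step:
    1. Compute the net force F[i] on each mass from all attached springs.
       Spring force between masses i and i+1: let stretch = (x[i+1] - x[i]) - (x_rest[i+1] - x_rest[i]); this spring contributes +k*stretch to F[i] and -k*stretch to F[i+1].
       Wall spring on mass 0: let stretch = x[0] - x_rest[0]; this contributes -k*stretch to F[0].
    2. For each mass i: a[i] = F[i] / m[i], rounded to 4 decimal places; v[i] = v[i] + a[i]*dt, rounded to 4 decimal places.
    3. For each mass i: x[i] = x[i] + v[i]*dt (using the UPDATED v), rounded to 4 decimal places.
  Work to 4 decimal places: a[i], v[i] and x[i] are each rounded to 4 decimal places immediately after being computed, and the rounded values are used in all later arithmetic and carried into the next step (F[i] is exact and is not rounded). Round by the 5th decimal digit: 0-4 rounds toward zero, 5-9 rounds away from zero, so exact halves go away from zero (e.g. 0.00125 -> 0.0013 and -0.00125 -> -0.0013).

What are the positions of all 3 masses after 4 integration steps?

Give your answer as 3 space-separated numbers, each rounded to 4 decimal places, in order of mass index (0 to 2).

Answer: 4.9375 6.0625 12.8125

Derivation:
Step 0: x=[5.0000 6.0000 11.0000] v=[0.0000 0.0000 0.0000]
Step 1: x=[3.0000 8.0000 10.5000] v=[-4.0000 4.0000 -1.0000]
Step 2: x=[2.0000 8.7500 10.7500] v=[-2.0000 1.5000 0.5000]
Step 3: x=[3.3750 7.1250 12.0000] v=[2.7500 -3.2500 2.5000]
Step 4: x=[4.9375 6.0625 12.8125] v=[3.1250 -2.1250 1.6250]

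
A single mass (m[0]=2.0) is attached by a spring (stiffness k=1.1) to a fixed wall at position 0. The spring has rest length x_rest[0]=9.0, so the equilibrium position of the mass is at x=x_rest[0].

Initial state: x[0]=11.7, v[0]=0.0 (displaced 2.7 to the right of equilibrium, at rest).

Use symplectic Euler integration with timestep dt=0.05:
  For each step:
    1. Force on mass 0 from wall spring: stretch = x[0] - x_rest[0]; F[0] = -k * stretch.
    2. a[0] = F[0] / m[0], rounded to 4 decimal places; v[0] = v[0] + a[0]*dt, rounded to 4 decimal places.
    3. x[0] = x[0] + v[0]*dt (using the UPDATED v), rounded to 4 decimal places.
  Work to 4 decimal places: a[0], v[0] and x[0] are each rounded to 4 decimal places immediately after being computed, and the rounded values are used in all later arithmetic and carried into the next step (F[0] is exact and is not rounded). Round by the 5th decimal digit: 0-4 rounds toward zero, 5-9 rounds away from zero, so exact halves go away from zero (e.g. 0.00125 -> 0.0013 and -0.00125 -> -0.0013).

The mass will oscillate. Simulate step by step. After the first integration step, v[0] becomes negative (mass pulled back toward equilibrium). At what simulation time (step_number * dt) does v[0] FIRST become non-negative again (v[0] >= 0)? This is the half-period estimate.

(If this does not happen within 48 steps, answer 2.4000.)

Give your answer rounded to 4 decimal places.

Step 0: x=[11.7000] v=[0.0000]
Step 1: x=[11.6963] v=[-0.0743]
Step 2: x=[11.6889] v=[-0.1485]
Step 3: x=[11.6778] v=[-0.2224]
Step 4: x=[11.6630] v=[-0.2960]
Step 5: x=[11.6445] v=[-0.3692]
Step 6: x=[11.6224] v=[-0.4419]
Step 7: x=[11.5967] v=[-0.5140]
Step 8: x=[11.5674] v=[-0.5854]
Step 9: x=[11.5346] v=[-0.6560]
Step 10: x=[11.4983] v=[-0.7257]
Step 11: x=[11.4586] v=[-0.7944]
Step 12: x=[11.4155] v=[-0.8620]
Step 13: x=[11.3691] v=[-0.9284]
Step 14: x=[11.3194] v=[-0.9936]
Step 15: x=[11.2665] v=[-1.0574]
Step 16: x=[11.2105] v=[-1.1197]
Step 17: x=[11.1515] v=[-1.1805]
Step 18: x=[11.0895] v=[-1.2397]
Step 19: x=[11.0246] v=[-1.2972]
Step 20: x=[10.9570] v=[-1.3529]
Step 21: x=[10.8867] v=[-1.4067]
Step 22: x=[10.8138] v=[-1.4586]
Step 23: x=[10.7384] v=[-1.5085]
Step 24: x=[10.6606] v=[-1.5563]
Step 25: x=[10.5805] v=[-1.6020]
Step 26: x=[10.4982] v=[-1.6455]
Step 27: x=[10.4139] v=[-1.6867]
Step 28: x=[10.3276] v=[-1.7256]
Step 29: x=[10.2395] v=[-1.7621]
Step 30: x=[10.1497] v=[-1.7962]
Step 31: x=[10.0583] v=[-1.8278]
Step 32: x=[9.9655] v=[-1.8569]
Step 33: x=[9.8713] v=[-1.8835]
Step 34: x=[9.7759] v=[-1.9075]
Step 35: x=[9.6795] v=[-1.9288]
Step 36: x=[9.5821] v=[-1.9475]
Step 37: x=[9.4839] v=[-1.9635]
Step 38: x=[9.3851] v=[-1.9768]
Step 39: x=[9.2857] v=[-1.9874]
Step 40: x=[9.1859] v=[-1.9953]
Step 41: x=[9.0859] v=[-2.0004]
Step 42: x=[8.9858] v=[-2.0028]
Step 43: x=[8.8857] v=[-2.0024]
Step 44: x=[8.7857] v=[-1.9993]
Step 45: x=[8.6860] v=[-1.9934]
Step 46: x=[8.5868] v=[-1.9848]
Step 47: x=[8.4881] v=[-1.9734]
Step 48: x=[8.3901] v=[-1.9593]
v[0] did not become non-negative within 48 steps; using fallback time=2.4000

Answer: 2.4000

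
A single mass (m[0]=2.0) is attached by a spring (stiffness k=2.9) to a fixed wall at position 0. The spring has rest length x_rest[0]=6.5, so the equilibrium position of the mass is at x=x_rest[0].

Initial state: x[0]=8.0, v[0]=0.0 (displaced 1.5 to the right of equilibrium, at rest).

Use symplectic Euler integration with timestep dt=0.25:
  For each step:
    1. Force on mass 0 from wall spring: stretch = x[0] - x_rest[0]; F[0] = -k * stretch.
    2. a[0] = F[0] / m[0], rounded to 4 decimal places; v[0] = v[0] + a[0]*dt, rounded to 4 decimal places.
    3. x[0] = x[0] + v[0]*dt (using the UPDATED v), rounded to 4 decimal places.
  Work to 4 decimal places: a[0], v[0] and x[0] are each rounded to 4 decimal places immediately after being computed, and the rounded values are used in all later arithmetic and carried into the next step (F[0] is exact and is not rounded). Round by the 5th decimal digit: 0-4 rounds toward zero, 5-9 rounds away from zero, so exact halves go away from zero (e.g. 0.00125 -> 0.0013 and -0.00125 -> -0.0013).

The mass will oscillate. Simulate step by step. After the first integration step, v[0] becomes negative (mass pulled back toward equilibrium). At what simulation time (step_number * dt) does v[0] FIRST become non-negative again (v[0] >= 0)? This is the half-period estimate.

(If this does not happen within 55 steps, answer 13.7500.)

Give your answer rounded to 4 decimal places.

Answer: 2.7500

Derivation:
Step 0: x=[8.0000] v=[0.0000]
Step 1: x=[7.8641] v=[-0.5438]
Step 2: x=[7.6045] v=[-1.0383]
Step 3: x=[7.2448] v=[-1.4387]
Step 4: x=[6.8176] v=[-1.7087]
Step 5: x=[6.3617] v=[-1.8238]
Step 6: x=[5.9183] v=[-1.7737]
Step 7: x=[5.5276] v=[-1.5628]
Step 8: x=[5.2250] v=[-1.2103]
Step 9: x=[5.0380] v=[-0.7481]
Step 10: x=[4.9835] v=[-0.2181]
Step 11: x=[5.0664] v=[0.3316]
First v>=0 after going negative at step 11, time=2.7500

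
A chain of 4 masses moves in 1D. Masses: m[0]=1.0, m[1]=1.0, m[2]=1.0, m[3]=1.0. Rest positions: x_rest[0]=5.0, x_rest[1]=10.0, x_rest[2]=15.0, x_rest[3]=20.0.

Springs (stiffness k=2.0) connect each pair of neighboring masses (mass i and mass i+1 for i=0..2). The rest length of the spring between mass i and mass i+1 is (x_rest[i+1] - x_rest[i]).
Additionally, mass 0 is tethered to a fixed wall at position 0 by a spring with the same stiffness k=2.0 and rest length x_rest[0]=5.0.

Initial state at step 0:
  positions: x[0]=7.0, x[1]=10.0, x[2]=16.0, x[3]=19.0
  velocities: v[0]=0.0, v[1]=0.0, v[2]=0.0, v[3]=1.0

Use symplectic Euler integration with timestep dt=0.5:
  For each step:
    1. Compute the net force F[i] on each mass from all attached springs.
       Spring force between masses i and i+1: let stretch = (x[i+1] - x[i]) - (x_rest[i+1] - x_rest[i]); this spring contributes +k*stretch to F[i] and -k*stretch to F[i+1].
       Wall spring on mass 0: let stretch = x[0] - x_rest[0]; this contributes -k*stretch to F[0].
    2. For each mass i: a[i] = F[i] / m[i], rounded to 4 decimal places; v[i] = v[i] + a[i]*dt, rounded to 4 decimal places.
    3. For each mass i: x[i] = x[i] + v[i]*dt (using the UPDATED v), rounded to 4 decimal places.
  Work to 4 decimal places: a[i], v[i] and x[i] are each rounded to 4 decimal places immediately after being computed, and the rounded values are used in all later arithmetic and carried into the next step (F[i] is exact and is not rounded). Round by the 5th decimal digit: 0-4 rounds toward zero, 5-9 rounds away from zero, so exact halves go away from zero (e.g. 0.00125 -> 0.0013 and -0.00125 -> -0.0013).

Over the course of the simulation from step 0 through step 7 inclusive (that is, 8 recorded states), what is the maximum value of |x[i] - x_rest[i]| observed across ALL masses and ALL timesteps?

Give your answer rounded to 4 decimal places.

Answer: 2.2344

Derivation:
Step 0: x=[7.0000 10.0000 16.0000 19.0000] v=[0.0000 0.0000 0.0000 1.0000]
Step 1: x=[5.0000 11.5000 14.5000 20.5000] v=[-4.0000 3.0000 -3.0000 3.0000]
Step 2: x=[3.7500 11.2500 14.5000 21.5000] v=[-2.5000 -0.5000 0.0000 2.0000]
Step 3: x=[4.3750 8.8750 16.3750 21.5000] v=[1.2500 -4.7500 3.7500 0.0000]
Step 4: x=[5.0625 8.0000 17.0625 21.4375] v=[1.3750 -1.7500 1.3750 -0.1250]
Step 5: x=[4.6875 10.1875 15.4063 21.6875] v=[-0.7500 4.3750 -3.3125 0.5000]
Step 6: x=[4.7188 12.2344 14.2813 21.2969] v=[0.0625 4.0938 -2.2501 -0.7812]
Step 7: x=[6.1485 11.5470 15.6406 19.8985] v=[2.8593 -1.3749 2.7186 -2.7968]
Max displacement = 2.2344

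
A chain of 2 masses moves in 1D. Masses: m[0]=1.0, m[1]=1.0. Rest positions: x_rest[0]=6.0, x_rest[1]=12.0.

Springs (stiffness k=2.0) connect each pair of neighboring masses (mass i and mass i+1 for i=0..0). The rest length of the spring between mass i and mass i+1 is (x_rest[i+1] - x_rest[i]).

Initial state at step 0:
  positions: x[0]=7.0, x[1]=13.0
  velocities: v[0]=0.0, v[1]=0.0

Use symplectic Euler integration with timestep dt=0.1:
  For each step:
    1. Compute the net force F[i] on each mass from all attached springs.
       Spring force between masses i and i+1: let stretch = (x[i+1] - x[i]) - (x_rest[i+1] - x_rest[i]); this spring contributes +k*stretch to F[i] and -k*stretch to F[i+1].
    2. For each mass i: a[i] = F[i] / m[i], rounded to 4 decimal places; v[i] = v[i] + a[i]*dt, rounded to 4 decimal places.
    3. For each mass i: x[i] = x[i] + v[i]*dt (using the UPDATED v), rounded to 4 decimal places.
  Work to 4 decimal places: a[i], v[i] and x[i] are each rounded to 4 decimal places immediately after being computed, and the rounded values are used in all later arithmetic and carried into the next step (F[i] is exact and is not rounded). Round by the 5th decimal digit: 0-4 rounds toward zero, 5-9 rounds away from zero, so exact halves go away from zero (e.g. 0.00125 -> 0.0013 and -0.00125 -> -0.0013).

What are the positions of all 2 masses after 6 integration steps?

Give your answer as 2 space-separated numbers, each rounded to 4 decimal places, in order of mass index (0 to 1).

Answer: 7.0000 13.0000

Derivation:
Step 0: x=[7.0000 13.0000] v=[0.0000 0.0000]
Step 1: x=[7.0000 13.0000] v=[0.0000 0.0000]
Step 2: x=[7.0000 13.0000] v=[0.0000 0.0000]
Step 3: x=[7.0000 13.0000] v=[0.0000 0.0000]
Step 4: x=[7.0000 13.0000] v=[0.0000 0.0000]
Step 5: x=[7.0000 13.0000] v=[0.0000 0.0000]
Step 6: x=[7.0000 13.0000] v=[0.0000 0.0000]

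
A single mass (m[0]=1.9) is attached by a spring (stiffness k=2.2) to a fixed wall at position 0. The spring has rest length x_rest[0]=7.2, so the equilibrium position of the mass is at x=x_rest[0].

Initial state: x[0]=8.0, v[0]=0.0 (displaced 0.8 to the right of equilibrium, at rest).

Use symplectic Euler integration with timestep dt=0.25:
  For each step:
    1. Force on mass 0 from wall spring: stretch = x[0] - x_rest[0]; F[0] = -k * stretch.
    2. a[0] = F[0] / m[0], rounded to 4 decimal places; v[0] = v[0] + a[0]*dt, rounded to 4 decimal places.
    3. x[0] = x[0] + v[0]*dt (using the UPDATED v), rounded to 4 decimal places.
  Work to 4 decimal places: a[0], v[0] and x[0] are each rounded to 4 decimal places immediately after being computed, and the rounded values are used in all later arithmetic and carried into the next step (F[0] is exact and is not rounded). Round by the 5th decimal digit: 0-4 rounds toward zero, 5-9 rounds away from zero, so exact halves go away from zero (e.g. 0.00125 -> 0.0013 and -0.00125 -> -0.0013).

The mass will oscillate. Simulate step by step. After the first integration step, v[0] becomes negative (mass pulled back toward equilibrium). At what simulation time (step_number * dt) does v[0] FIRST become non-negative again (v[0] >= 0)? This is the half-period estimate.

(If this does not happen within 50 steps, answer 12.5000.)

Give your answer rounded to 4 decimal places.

Step 0: x=[8.0000] v=[0.0000]
Step 1: x=[7.9421] v=[-0.2316]
Step 2: x=[7.8305] v=[-0.4464]
Step 3: x=[7.6733] v=[-0.6289]
Step 4: x=[7.4818] v=[-0.7659]
Step 5: x=[7.2699] v=[-0.8475]
Step 6: x=[7.0530] v=[-0.8677]
Step 7: x=[6.8467] v=[-0.8252]
Step 8: x=[6.6660] v=[-0.7229]
Step 9: x=[6.5239] v=[-0.5683]
Step 10: x=[6.4308] v=[-0.3726]
Step 11: x=[6.3933] v=[-0.1499]
Step 12: x=[6.4142] v=[0.0836]
First v>=0 after going negative at step 12, time=3.0000

Answer: 3.0000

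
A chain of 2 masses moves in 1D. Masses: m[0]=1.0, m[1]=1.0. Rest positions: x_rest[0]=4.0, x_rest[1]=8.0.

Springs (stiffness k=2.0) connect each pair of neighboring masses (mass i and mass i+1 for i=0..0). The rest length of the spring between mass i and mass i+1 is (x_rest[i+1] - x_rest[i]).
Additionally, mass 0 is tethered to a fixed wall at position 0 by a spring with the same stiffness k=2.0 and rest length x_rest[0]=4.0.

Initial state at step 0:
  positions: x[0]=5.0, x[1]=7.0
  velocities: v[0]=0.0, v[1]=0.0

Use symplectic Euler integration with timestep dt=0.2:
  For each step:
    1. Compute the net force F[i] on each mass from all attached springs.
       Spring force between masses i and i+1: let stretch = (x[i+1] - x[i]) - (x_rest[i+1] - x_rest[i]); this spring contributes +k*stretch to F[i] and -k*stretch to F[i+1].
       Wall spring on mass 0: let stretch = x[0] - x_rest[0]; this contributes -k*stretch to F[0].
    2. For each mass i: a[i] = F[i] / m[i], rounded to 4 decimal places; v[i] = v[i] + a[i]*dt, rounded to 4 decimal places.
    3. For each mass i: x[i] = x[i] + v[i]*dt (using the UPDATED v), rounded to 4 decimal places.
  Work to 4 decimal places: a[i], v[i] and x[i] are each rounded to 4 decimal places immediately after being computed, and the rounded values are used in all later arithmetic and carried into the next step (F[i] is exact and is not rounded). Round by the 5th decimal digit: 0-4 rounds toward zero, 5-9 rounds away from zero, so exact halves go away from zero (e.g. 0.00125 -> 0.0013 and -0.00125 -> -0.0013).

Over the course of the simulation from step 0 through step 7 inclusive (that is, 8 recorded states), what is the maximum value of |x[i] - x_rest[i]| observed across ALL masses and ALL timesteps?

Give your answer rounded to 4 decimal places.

Step 0: x=[5.0000 7.0000] v=[0.0000 0.0000]
Step 1: x=[4.7600 7.1600] v=[-1.2000 0.8000]
Step 2: x=[4.3312 7.4480] v=[-2.1440 1.4400]
Step 3: x=[3.8052 7.8067] v=[-2.6298 1.7933]
Step 4: x=[3.2949 8.1652] v=[-2.5513 1.7927]
Step 5: x=[2.9107 8.4541] v=[-1.9211 1.4446]
Step 6: x=[2.7371 8.6195] v=[-0.8680 0.8272]
Step 7: x=[2.8151 8.6343] v=[0.3901 0.0742]
Max displacement = 1.2629

Answer: 1.2629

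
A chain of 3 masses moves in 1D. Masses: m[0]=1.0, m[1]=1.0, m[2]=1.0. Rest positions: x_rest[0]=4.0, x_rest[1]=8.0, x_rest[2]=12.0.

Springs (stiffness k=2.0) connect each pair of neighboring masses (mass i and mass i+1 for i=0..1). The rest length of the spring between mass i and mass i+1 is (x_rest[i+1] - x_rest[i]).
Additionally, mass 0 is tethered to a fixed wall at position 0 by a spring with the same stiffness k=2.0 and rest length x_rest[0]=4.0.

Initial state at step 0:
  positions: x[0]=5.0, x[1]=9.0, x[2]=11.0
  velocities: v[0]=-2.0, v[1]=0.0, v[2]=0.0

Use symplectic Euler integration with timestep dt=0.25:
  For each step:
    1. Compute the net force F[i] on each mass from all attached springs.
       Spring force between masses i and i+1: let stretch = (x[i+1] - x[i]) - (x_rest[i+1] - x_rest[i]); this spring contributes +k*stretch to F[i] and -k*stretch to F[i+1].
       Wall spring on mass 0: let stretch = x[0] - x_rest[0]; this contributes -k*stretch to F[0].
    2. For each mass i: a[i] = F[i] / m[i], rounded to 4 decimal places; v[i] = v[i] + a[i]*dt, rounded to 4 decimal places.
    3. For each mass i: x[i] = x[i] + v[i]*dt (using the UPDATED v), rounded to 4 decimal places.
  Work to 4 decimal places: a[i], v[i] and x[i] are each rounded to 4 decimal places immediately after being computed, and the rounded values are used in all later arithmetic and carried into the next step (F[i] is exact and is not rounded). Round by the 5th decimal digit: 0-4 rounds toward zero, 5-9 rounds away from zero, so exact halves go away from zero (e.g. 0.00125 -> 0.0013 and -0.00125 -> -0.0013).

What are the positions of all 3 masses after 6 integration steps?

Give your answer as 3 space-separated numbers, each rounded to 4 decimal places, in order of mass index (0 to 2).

Answer: 2.5911 6.4662 12.8361

Derivation:
Step 0: x=[5.0000 9.0000 11.0000] v=[-2.0000 0.0000 0.0000]
Step 1: x=[4.3750 8.7500 11.2500] v=[-2.5000 -1.0000 1.0000]
Step 2: x=[3.7500 8.2656 11.6875] v=[-2.5000 -1.9375 1.7500]
Step 3: x=[3.2207 7.6445 12.1973] v=[-2.1172 -2.4844 2.0391]
Step 4: x=[2.8418 7.0395 12.6380] v=[-1.5157 -2.4199 1.7627]
Step 5: x=[2.6324 6.6096 12.8789] v=[-0.8378 -1.7195 0.9635]
Step 6: x=[2.5911 6.4662 12.8361] v=[-0.1654 -0.5735 -0.1712]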